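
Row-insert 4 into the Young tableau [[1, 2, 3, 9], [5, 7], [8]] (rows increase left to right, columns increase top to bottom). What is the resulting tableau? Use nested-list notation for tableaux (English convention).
In row 1, 4 replaces 9 (the leftmost entry greater than 4); 9 is bumped to row 2. 9 is appended to row 2. The new tableau is [[1, 2, 3, 4], [5, 7, 9], [8]].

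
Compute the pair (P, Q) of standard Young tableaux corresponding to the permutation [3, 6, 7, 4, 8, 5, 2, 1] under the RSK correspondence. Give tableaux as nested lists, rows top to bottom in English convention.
Insert each entry of the permutation into P by Schensted row insertion, recording in Q the position of each new cell.

After inserting 3: P = [[3]].
After inserting 6: P = [[3, 6]].
After inserting 7: P = [[3, 6, 7]].
After inserting 4: P = [[3, 4, 7], [6]].
After inserting 8: P = [[3, 4, 7, 8], [6]].
After inserting 5: P = [[3, 4, 5, 8], [6, 7]].
After inserting 2: P = [[2, 4, 5, 8], [3, 7], [6]].
After inserting 1: P = [[1, 4, 5, 8], [2, 7], [3], [6]].

So P = [[1, 4, 5, 8], [2, 7], [3], [6]], Q = [[1, 2, 3, 5], [4, 6], [7], [8]].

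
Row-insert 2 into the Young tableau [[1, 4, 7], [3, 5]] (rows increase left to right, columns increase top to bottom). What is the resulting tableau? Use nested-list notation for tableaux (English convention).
[[1, 2, 7], [3, 4], [5]]

In row 1, 2 replaces 4 (the leftmost entry greater than 2); 4 is bumped to row 2. In row 2, 4 replaces 5 (the leftmost entry greater than 4); 5 is bumped to row 3. 5 starts a new row 3. The new tableau is [[1, 2, 7], [3, 4], [5]].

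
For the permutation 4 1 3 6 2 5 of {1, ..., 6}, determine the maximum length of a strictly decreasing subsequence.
3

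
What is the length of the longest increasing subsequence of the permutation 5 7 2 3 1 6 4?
3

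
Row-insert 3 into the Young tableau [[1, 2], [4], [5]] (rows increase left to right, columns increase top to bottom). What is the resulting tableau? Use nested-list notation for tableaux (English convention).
[[1, 2, 3], [4], [5]]

3 is larger than every entry of row 1, so it is appended to row 1. The new tableau is [[1, 2, 3], [4], [5]].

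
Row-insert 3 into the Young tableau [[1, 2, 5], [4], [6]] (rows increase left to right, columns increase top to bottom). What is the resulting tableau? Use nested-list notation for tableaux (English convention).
[[1, 2, 3], [4, 5], [6]]

In row 1, 3 replaces 5 (the leftmost entry greater than 3); 5 is bumped to row 2. 5 is appended to row 2. The new tableau is [[1, 2, 3], [4, 5], [6]].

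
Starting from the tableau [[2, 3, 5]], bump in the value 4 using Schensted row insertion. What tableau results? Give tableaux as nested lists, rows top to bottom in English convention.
[[2, 3, 4], [5]]

In row 1, 4 replaces 5 (the leftmost entry greater than 4); 5 is bumped to row 2. 5 starts a new row 2. The new tableau is [[2, 3, 4], [5]].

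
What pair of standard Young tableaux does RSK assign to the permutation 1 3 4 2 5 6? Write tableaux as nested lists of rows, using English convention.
P = [[1, 2, 4, 5, 6], [3]], Q = [[1, 2, 3, 5, 6], [4]]

Insert each entry of the permutation into P by Schensted row insertion, recording in Q the position of each new cell.

Insert 1: appended to row 1. P = [[1]], Q = [[1]].
Insert 3: appended to row 1. P = [[1, 3]], Q = [[1, 2]].
Insert 4: appended to row 1. P = [[1, 3, 4]], Q = [[1, 2, 3]].
Insert 2: 2 bumps 3 from row 1; 3 starts row 2. P = [[1, 2, 4], [3]], Q = [[1, 2, 3], [4]].
Insert 5: appended to row 1. P = [[1, 2, 4, 5], [3]], Q = [[1, 2, 3, 5], [4]].
Insert 6: appended to row 1. P = [[1, 2, 4, 5, 6], [3]], Q = [[1, 2, 3, 5, 6], [4]].

So P = [[1, 2, 4, 5, 6], [3]], Q = [[1, 2, 3, 5, 6], [4]].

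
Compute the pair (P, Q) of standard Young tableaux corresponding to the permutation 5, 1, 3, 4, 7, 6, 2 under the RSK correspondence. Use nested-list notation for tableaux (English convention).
Insert each entry of the permutation into P by Schensted row insertion, recording in Q the position of each new cell.

Insert 5: appended to row 1. P = [[5]].
Insert 1: 1 bumps 5 from row 1; 5 starts row 2. P = [[1], [5]].
Insert 3: appended to row 1. P = [[1, 3], [5]].
Insert 4: appended to row 1. P = [[1, 3, 4], [5]].
Insert 7: appended to row 1. P = [[1, 3, 4, 7], [5]].
Insert 6: 6 bumps 7 from row 1; 7 appends to row 2. P = [[1, 3, 4, 6], [5, 7]].
Insert 2: 2 bumps 3 from row 1; 3 bumps 5 from row 2; 5 starts row 3. P = [[1, 2, 4, 6], [3, 7], [5]].

So P = [[1, 2, 4, 6], [3, 7], [5]], Q = [[1, 3, 4, 5], [2, 6], [7]].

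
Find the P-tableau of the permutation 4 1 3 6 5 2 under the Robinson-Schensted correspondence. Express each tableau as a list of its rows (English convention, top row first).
P = [[1, 2, 5], [3, 6], [4]]

Insert 4: appended to row 1. P = [[4]].
Insert 1: 1 bumps 4 from row 1; 4 starts row 2. P = [[1], [4]].
Insert 3: appended to row 1. P = [[1, 3], [4]].
Insert 6: appended to row 1. P = [[1, 3, 6], [4]].
Insert 5: 5 bumps 6 from row 1; 6 appends to row 2. P = [[1, 3, 5], [4, 6]].
Insert 2: 2 bumps 3 from row 1; 3 bumps 4 from row 2; 4 starts row 3. P = [[1, 2, 5], [3, 6], [4]].

So P = [[1, 2, 5], [3, 6], [4]].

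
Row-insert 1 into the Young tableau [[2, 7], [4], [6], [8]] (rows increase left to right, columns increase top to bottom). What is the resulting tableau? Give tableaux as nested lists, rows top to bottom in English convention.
[[1, 7], [2], [4], [6], [8]]

In row 1, 1 replaces 2 (the leftmost entry greater than 1); 2 is bumped to row 2. In row 2, 2 replaces 4 (the leftmost entry greater than 2); 4 is bumped to row 3. In row 3, 4 replaces 6 (the leftmost entry greater than 4); 6 is bumped to row 4. In row 4, 6 replaces 8 (the leftmost entry greater than 6); 8 is bumped to row 5. 8 starts a new row 5. The new tableau is [[1, 7], [2], [4], [6], [8]].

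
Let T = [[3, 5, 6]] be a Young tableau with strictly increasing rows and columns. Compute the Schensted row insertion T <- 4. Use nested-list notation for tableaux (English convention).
In row 1, 4 replaces 5 (the leftmost entry greater than 4); 5 is bumped to row 2. 5 starts a new row 2. The new tableau is [[3, 4, 6], [5]].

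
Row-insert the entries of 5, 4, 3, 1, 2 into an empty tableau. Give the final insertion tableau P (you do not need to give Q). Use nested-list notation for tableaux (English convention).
Insert 5: appended to row 1. P = [[5]].
Insert 4: 4 bumps 5 from row 1; 5 starts row 2. P = [[4], [5]].
Insert 3: 3 bumps 4 from row 1; 4 bumps 5 from row 2; 5 starts row 3. P = [[3], [4], [5]].
Insert 1: 1 bumps 3 from row 1; 3 bumps 4 from row 2; 4 bumps 5 from row 3; 5 starts row 4. P = [[1], [3], [4], [5]].
Insert 2: appended to row 1. P = [[1, 2], [3], [4], [5]].

So P = [[1, 2], [3], [4], [5]].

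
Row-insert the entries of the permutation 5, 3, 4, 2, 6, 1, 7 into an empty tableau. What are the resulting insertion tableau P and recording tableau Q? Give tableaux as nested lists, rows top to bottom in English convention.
P = [[1, 4, 6, 7], [2], [3], [5]], Q = [[1, 3, 5, 7], [2], [4], [6]]

Insert each entry of the permutation into P by Schensted row insertion, recording in Q the position of each new cell.

Insert 5: appended to row 1. P = [[5]], Q = [[1]].
Insert 3: 3 bumps 5 from row 1; 5 starts row 2. P = [[3], [5]], Q = [[1], [2]].
Insert 4: appended to row 1. P = [[3, 4], [5]], Q = [[1, 3], [2]].
Insert 2: 2 bumps 3 from row 1; 3 bumps 5 from row 2; 5 starts row 3. P = [[2, 4], [3], [5]], Q = [[1, 3], [2], [4]].
Insert 6: appended to row 1. P = [[2, 4, 6], [3], [5]], Q = [[1, 3, 5], [2], [4]].
Insert 1: 1 bumps 2 from row 1; 2 bumps 3 from row 2; 3 bumps 5 from row 3; 5 starts row 4. P = [[1, 4, 6], [2], [3], [5]], Q = [[1, 3, 5], [2], [4], [6]].
Insert 7: appended to row 1. P = [[1, 4, 6, 7], [2], [3], [5]], Q = [[1, 3, 5, 7], [2], [4], [6]].

So P = [[1, 4, 6, 7], [2], [3], [5]], Q = [[1, 3, 5, 7], [2], [4], [6]].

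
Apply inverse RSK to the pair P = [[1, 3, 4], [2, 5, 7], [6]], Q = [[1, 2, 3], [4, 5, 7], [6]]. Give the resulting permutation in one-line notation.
2 6 7 1 5 3 4

Reverse the RSK construction: for i from n down to 1, find the cell of Q containing i, remove the entry at that cell from P, and reverse-bump it up through P; the value ejected from row 1 is w(i).

Step i=7: Q has 7 at row 2, column 3; remove 7 from row 2 of P and reverse-bump: 7 enters row 1 and ejects 4. So w(7) = 4. P is now [[1, 3, 7], [2, 5], [6]].
Step i=6: Q has 6 at row 3, column 1; remove 6 from row 3 of P and reverse-bump: 6 enters row 2 and ejects 5; 5 enters row 1 and ejects 3. So w(6) = 3. P is now [[1, 5, 7], [2, 6]].
Step i=5: Q has 5 at row 2, column 2; remove 6 from row 2 of P and reverse-bump: 6 enters row 1 and ejects 5. So w(5) = 5. P is now [[1, 6, 7], [2]].
Step i=4: Q has 4 at row 2, column 1; remove 2 from row 2 of P and reverse-bump: 2 enters row 1 and ejects 1. So w(4) = 1. P is now [[2, 6, 7]].
Step i=3: Q has 3 at row 1, column 3; remove that cell from P, ejecting 7. So w(3) = 7. P is now [[2, 6]].
Step i=2: Q has 2 at row 1, column 2; remove that cell from P, ejecting 6. So w(2) = 6. P is now [[2]].
Step i=1: Q has 1 at row 1, column 1; remove that cell from P, ejecting 2. So w(1) = 2. P is now [].

So w = 2 6 7 1 5 3 4.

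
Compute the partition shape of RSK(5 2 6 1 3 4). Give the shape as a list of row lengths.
Row-insert each entry into an empty tableau.

After inserting 5: P = [[5]].
After inserting 2: P = [[2], [5]].
After inserting 6: P = [[2, 6], [5]].
After inserting 1: P = [[1, 6], [2], [5]].
After inserting 3: P = [[1, 3], [2, 6], [5]].
After inserting 4: P = [[1, 3, 4], [2, 6], [5]].

The final insertion tableau P = [[1, 3, 4], [2, 6], [5]] has shape [3, 2, 1].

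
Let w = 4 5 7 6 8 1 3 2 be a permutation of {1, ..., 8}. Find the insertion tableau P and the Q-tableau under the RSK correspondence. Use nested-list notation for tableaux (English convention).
P = [[1, 2, 6, 8], [3, 5], [4], [7]], Q = [[1, 2, 3, 5], [4, 7], [6], [8]]

Insert each entry of the permutation into P by Schensted row insertion, recording in Q the position of each new cell.

After inserting 4: P = [[4]].
After inserting 5: P = [[4, 5]].
After inserting 7: P = [[4, 5, 7]].
After inserting 6: P = [[4, 5, 6], [7]].
After inserting 8: P = [[4, 5, 6, 8], [7]].
After inserting 1: P = [[1, 5, 6, 8], [4], [7]].
After inserting 3: P = [[1, 3, 6, 8], [4, 5], [7]].
After inserting 2: P = [[1, 2, 6, 8], [3, 5], [4], [7]].

So P = [[1, 2, 6, 8], [3, 5], [4], [7]], Q = [[1, 2, 3, 5], [4, 7], [6], [8]].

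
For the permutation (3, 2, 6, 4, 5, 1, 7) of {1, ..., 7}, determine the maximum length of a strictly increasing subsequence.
4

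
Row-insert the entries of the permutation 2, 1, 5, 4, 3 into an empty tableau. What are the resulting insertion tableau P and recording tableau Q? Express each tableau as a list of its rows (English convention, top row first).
P = [[1, 3], [2, 4], [5]], Q = [[1, 3], [2, 4], [5]]

Insert each entry of the permutation into P by Schensted row insertion, recording in Q the position of each new cell.

Insert 2: appended to row 1. P = [[2]].
Insert 1: 1 bumps 2 from row 1; 2 starts row 2. P = [[1], [2]].
Insert 5: appended to row 1. P = [[1, 5], [2]].
Insert 4: 4 bumps 5 from row 1; 5 appends to row 2. P = [[1, 4], [2, 5]].
Insert 3: 3 bumps 4 from row 1; 4 bumps 5 from row 2; 5 starts row 3. P = [[1, 3], [2, 4], [5]].

So P = [[1, 3], [2, 4], [5]], Q = [[1, 3], [2, 4], [5]].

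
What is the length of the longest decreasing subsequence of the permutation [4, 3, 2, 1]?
4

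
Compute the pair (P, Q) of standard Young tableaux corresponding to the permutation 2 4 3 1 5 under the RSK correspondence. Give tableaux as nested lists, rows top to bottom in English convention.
P = [[1, 3, 5], [2], [4]], Q = [[1, 2, 5], [3], [4]]

Insert each entry of the permutation into P by Schensted row insertion, recording in Q the position of each new cell.

Insert 2: appended to row 1. P = [[2]].
Insert 4: appended to row 1. P = [[2, 4]].
Insert 3: 3 bumps 4 from row 1; 4 starts row 2. P = [[2, 3], [4]].
Insert 1: 1 bumps 2 from row 1; 2 bumps 4 from row 2; 4 starts row 3. P = [[1, 3], [2], [4]].
Insert 5: appended to row 1. P = [[1, 3, 5], [2], [4]].

So P = [[1, 3, 5], [2], [4]], Q = [[1, 2, 5], [3], [4]].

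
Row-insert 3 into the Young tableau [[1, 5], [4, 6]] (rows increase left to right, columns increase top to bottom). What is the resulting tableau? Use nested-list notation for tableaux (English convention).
[[1, 3], [4, 5], [6]]

In row 1, 3 replaces 5 (the leftmost entry greater than 3); 5 is bumped to row 2. In row 2, 5 replaces 6 (the leftmost entry greater than 5); 6 is bumped to row 3. 6 starts a new row 3. The new tableau is [[1, 3], [4, 5], [6]].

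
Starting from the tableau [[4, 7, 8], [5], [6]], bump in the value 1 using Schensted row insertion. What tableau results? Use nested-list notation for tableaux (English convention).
[[1, 7, 8], [4], [5], [6]]

In row 1, 1 replaces 4 (the leftmost entry greater than 1); 4 is bumped to row 2. In row 2, 4 replaces 5 (the leftmost entry greater than 4); 5 is bumped to row 3. In row 3, 5 replaces 6 (the leftmost entry greater than 5); 6 is bumped to row 4. 6 starts a new row 4. The new tableau is [[1, 7, 8], [4], [5], [6]].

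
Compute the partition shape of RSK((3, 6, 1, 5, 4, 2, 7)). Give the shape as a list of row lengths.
[3, 2, 1, 1]

Row-insert each entry into an empty tableau.

After inserting 3: P = [[3]].
After inserting 6: P = [[3, 6]].
After inserting 1: P = [[1, 6], [3]].
After inserting 5: P = [[1, 5], [3, 6]].
After inserting 4: P = [[1, 4], [3, 5], [6]].
After inserting 2: P = [[1, 2], [3, 4], [5], [6]].
After inserting 7: P = [[1, 2, 7], [3, 4], [5], [6]].

The final insertion tableau P = [[1, 2, 7], [3, 4], [5], [6]] has shape [3, 2, 1, 1].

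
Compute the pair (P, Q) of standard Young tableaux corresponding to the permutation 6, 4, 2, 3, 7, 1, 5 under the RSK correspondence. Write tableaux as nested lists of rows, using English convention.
Insert each entry of the permutation into P by Schensted row insertion, recording in Q the position of each new cell.

Insert 6: appended to row 1. P = [[6]].
Insert 4: 4 bumps 6 from row 1; 6 starts row 2. P = [[4], [6]].
Insert 2: 2 bumps 4 from row 1; 4 bumps 6 from row 2; 6 starts row 3. P = [[2], [4], [6]].
Insert 3: appended to row 1. P = [[2, 3], [4], [6]].
Insert 7: appended to row 1. P = [[2, 3, 7], [4], [6]].
Insert 1: 1 bumps 2 from row 1; 2 bumps 4 from row 2; 4 bumps 6 from row 3; 6 starts row 4. P = [[1, 3, 7], [2], [4], [6]].
Insert 5: 5 bumps 7 from row 1; 7 appends to row 2. P = [[1, 3, 5], [2, 7], [4], [6]].

So P = [[1, 3, 5], [2, 7], [4], [6]], Q = [[1, 4, 5], [2, 7], [3], [6]].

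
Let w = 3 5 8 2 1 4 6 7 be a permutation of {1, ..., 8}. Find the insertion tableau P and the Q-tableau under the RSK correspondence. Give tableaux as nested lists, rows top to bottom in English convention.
P = [[1, 4, 6, 7], [2, 5, 8], [3]], Q = [[1, 2, 3, 8], [4, 6, 7], [5]]

Insert each entry of the permutation into P by Schensted row insertion, recording in Q the position of each new cell.

Insert 3: appended to row 1. P = [[3]].
Insert 5: appended to row 1. P = [[3, 5]].
Insert 8: appended to row 1. P = [[3, 5, 8]].
Insert 2: 2 bumps 3 from row 1; 3 starts row 2. P = [[2, 5, 8], [3]].
Insert 1: 1 bumps 2 from row 1; 2 bumps 3 from row 2; 3 starts row 3. P = [[1, 5, 8], [2], [3]].
Insert 4: 4 bumps 5 from row 1; 5 appends to row 2. P = [[1, 4, 8], [2, 5], [3]].
Insert 6: 6 bumps 8 from row 1; 8 appends to row 2. P = [[1, 4, 6], [2, 5, 8], [3]].
Insert 7: appended to row 1. P = [[1, 4, 6, 7], [2, 5, 8], [3]].

So P = [[1, 4, 6, 7], [2, 5, 8], [3]], Q = [[1, 2, 3, 8], [4, 6, 7], [5]].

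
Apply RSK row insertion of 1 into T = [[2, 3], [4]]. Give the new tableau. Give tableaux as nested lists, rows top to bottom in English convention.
[[1, 3], [2], [4]]

In row 1, 1 replaces 2 (the leftmost entry greater than 1); 2 is bumped to row 2. In row 2, 2 replaces 4 (the leftmost entry greater than 2); 4 is bumped to row 3. 4 starts a new row 3. The new tableau is [[1, 3], [2], [4]].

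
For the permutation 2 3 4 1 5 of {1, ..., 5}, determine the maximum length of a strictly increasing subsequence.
4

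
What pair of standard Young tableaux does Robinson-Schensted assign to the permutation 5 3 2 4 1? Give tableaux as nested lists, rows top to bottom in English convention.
P = [[1, 4], [2], [3], [5]], Q = [[1, 4], [2], [3], [5]]

Insert each entry of the permutation into P by Schensted row insertion, recording in Q the position of each new cell.

Insert 5: appended to row 1. P = [[5]].
Insert 3: 3 bumps 5 from row 1; 5 starts row 2. P = [[3], [5]].
Insert 2: 2 bumps 3 from row 1; 3 bumps 5 from row 2; 5 starts row 3. P = [[2], [3], [5]].
Insert 4: appended to row 1. P = [[2, 4], [3], [5]].
Insert 1: 1 bumps 2 from row 1; 2 bumps 3 from row 2; 3 bumps 5 from row 3; 5 starts row 4. P = [[1, 4], [2], [3], [5]].

So P = [[1, 4], [2], [3], [5]], Q = [[1, 4], [2], [3], [5]].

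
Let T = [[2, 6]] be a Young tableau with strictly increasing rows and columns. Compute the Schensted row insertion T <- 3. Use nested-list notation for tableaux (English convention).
[[2, 3], [6]]

In row 1, 3 replaces 6 (the leftmost entry greater than 3); 6 is bumped to row 2. 6 starts a new row 2. The new tableau is [[2, 3], [6]].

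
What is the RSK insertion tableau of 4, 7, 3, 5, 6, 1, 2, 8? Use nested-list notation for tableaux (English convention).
P = [[1, 2, 6, 8], [3, 5], [4, 7]]

Insert 4: appended to row 1. P = [[4]].
Insert 7: appended to row 1. P = [[4, 7]].
Insert 3: 3 bumps 4 from row 1; 4 starts row 2. P = [[3, 7], [4]].
Insert 5: 5 bumps 7 from row 1; 7 appends to row 2. P = [[3, 5], [4, 7]].
Insert 6: appended to row 1. P = [[3, 5, 6], [4, 7]].
Insert 1: 1 bumps 3 from row 1; 3 bumps 4 from row 2; 4 starts row 3. P = [[1, 5, 6], [3, 7], [4]].
Insert 2: 2 bumps 5 from row 1; 5 bumps 7 from row 2; 7 appends to row 3. P = [[1, 2, 6], [3, 5], [4, 7]].
Insert 8: appended to row 1. P = [[1, 2, 6, 8], [3, 5], [4, 7]].

So P = [[1, 2, 6, 8], [3, 5], [4, 7]].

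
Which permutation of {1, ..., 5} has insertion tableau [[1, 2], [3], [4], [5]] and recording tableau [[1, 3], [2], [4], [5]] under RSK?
5 1 4 3 2

Reverse the RSK construction: for i from n down to 1, find the cell of Q containing i, remove the entry at that cell from P, and reverse-bump it up through P; the value ejected from row 1 is w(i).

Step i=5: Q has 5 at row 4, column 1; remove 5 from row 4 of P and reverse-bump: 5 enters row 3 and ejects 4; 4 enters row 2 and ejects 3; 3 enters row 1 and ejects 2. So w(5) = 2. P is now [[1, 3], [4], [5]].
Step i=4: Q has 4 at row 3, column 1; remove 5 from row 3 of P and reverse-bump: 5 enters row 2 and ejects 4; 4 enters row 1 and ejects 3. So w(4) = 3. P is now [[1, 4], [5]].
Step i=3: Q has 3 at row 1, column 2; remove that cell from P, ejecting 4. So w(3) = 4. P is now [[1], [5]].
Step i=2: Q has 2 at row 2, column 1; remove 5 from row 2 of P and reverse-bump: 5 enters row 1 and ejects 1. So w(2) = 1. P is now [[5]].
Step i=1: Q has 1 at row 1, column 1; remove that cell from P, ejecting 5. So w(1) = 5. P is now [].

So w = 5 1 4 3 2.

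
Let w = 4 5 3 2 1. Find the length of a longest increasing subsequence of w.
2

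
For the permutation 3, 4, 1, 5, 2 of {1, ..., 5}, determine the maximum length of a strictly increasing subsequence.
3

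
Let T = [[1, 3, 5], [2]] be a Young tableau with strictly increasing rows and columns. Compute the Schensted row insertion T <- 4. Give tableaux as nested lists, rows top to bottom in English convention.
[[1, 3, 4], [2, 5]]

In row 1, 4 replaces 5 (the leftmost entry greater than 4); 5 is bumped to row 2. 5 is appended to row 2. The new tableau is [[1, 3, 4], [2, 5]].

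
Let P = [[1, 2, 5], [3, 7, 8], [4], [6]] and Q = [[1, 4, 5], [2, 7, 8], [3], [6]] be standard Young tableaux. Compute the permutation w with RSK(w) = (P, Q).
6 4 3 7 8 1 2 5

Reverse the RSK construction: for i from n down to 1, find the cell of Q containing i, remove the entry at that cell from P, and reverse-bump it up through P; the value ejected from row 1 is w(i).

Step i=8: Q has 8 at row 2, column 3; remove 8 from row 2 of P and reverse-bump: 8 enters row 1 and ejects 5. So w(8) = 5. P is now [[1, 2, 8], [3, 7], [4], [6]].
Step i=7: Q has 7 at row 2, column 2; remove 7 from row 2 of P and reverse-bump: 7 enters row 1 and ejects 2. So w(7) = 2. P is now [[1, 7, 8], [3], [4], [6]].
Step i=6: Q has 6 at row 4, column 1; remove 6 from row 4 of P and reverse-bump: 6 enters row 3 and ejects 4; 4 enters row 2 and ejects 3; 3 enters row 1 and ejects 1. So w(6) = 1. P is now [[3, 7, 8], [4], [6]].
Step i=5: Q has 5 at row 1, column 3; remove that cell from P, ejecting 8. So w(5) = 8. P is now [[3, 7], [4], [6]].
Step i=4: Q has 4 at row 1, column 2; remove that cell from P, ejecting 7. So w(4) = 7. P is now [[3], [4], [6]].
Step i=3: Q has 3 at row 3, column 1; remove 6 from row 3 of P and reverse-bump: 6 enters row 2 and ejects 4; 4 enters row 1 and ejects 3. So w(3) = 3. P is now [[4], [6]].
Step i=2: Q has 2 at row 2, column 1; remove 6 from row 2 of P and reverse-bump: 6 enters row 1 and ejects 4. So w(2) = 4. P is now [[6]].
Step i=1: Q has 1 at row 1, column 1; remove that cell from P, ejecting 6. So w(1) = 6. P is now [].

So w = 6 4 3 7 8 1 2 5.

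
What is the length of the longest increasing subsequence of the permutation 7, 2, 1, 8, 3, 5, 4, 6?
4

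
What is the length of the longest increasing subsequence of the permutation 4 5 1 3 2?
2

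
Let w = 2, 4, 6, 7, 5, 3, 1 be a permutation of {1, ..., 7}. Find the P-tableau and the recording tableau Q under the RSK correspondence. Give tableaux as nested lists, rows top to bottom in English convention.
Insert each entry of the permutation into P by Schensted row insertion, recording in Q the position of each new cell.

Insert 2: appended to row 1. P = [[2]].
Insert 4: appended to row 1. P = [[2, 4]].
Insert 6: appended to row 1. P = [[2, 4, 6]].
Insert 7: appended to row 1. P = [[2, 4, 6, 7]].
Insert 5: 5 bumps 6 from row 1; 6 starts row 2. P = [[2, 4, 5, 7], [6]].
Insert 3: 3 bumps 4 from row 1; 4 bumps 6 from row 2; 6 starts row 3. P = [[2, 3, 5, 7], [4], [6]].
Insert 1: 1 bumps 2 from row 1; 2 bumps 4 from row 2; 4 bumps 6 from row 3; 6 starts row 4. P = [[1, 3, 5, 7], [2], [4], [6]].

So P = [[1, 3, 5, 7], [2], [4], [6]], Q = [[1, 2, 3, 4], [5], [6], [7]].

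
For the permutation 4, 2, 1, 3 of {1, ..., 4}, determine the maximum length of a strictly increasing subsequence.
2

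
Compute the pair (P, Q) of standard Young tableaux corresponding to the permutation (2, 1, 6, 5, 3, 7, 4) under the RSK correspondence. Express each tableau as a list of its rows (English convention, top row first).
P = [[1, 3, 4], [2, 5, 7], [6]], Q = [[1, 3, 6], [2, 4, 7], [5]]

Insert each entry of the permutation into P by Schensted row insertion, recording in Q the position of each new cell.

After inserting 2: P = [[2]].
After inserting 1: P = [[1], [2]].
After inserting 6: P = [[1, 6], [2]].
After inserting 5: P = [[1, 5], [2, 6]].
After inserting 3: P = [[1, 3], [2, 5], [6]].
After inserting 7: P = [[1, 3, 7], [2, 5], [6]].
After inserting 4: P = [[1, 3, 4], [2, 5, 7], [6]].

So P = [[1, 3, 4], [2, 5, 7], [6]], Q = [[1, 3, 6], [2, 4, 7], [5]].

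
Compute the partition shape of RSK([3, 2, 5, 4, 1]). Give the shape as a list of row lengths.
[2, 2, 1]

Row-insert each entry into an empty tableau.

After inserting 3: P = [[3]].
After inserting 2: P = [[2], [3]].
After inserting 5: P = [[2, 5], [3]].
After inserting 4: P = [[2, 4], [3, 5]].
After inserting 1: P = [[1, 4], [2, 5], [3]].

The final insertion tableau P = [[1, 4], [2, 5], [3]] has shape [2, 2, 1].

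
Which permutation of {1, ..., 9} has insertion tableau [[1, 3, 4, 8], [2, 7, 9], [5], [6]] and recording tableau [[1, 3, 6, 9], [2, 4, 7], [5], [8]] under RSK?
Reverse the RSK construction: for i from n down to 1, find the cell of Q containing i, remove the entry at that cell from P, and reverse-bump it up through P; the value ejected from row 1 is w(i).

Step i=9: Q has 9 at row 1, column 4; remove that cell from P, ejecting 8. So w(9) = 8. P is now [[1, 3, 4], [2, 7, 9], [5], [6]].
Step i=8: Q has 8 at row 4, column 1; remove 6 from row 4 of P and reverse-bump: 6 enters row 3 and ejects 5; 5 enters row 2 and ejects 2; 2 enters row 1 and ejects 1. So w(8) = 1. P is now [[2, 3, 4], [5, 7, 9], [6]].
Step i=7: Q has 7 at row 2, column 3; remove 9 from row 2 of P and reverse-bump: 9 enters row 1 and ejects 4. So w(7) = 4. P is now [[2, 3, 9], [5, 7], [6]].
Step i=6: Q has 6 at row 1, column 3; remove that cell from P, ejecting 9. So w(6) = 9. P is now [[2, 3], [5, 7], [6]].
Step i=5: Q has 5 at row 3, column 1; remove 6 from row 3 of P and reverse-bump: 6 enters row 2 and ejects 5; 5 enters row 1 and ejects 3. So w(5) = 3. P is now [[2, 5], [6, 7]].
Step i=4: Q has 4 at row 2, column 2; remove 7 from row 2 of P and reverse-bump: 7 enters row 1 and ejects 5. So w(4) = 5. P is now [[2, 7], [6]].
Step i=3: Q has 3 at row 1, column 2; remove that cell from P, ejecting 7. So w(3) = 7. P is now [[2], [6]].
Step i=2: Q has 2 at row 2, column 1; remove 6 from row 2 of P and reverse-bump: 6 enters row 1 and ejects 2. So w(2) = 2. P is now [[6]].
Step i=1: Q has 1 at row 1, column 1; remove that cell from P, ejecting 6. So w(1) = 6. P is now [].

So w = 6 2 7 5 3 9 4 1 8.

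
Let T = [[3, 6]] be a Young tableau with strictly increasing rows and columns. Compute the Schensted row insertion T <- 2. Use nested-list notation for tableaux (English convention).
[[2, 6], [3]]

In row 1, 2 replaces 3 (the leftmost entry greater than 2); 3 is bumped to row 2. 3 starts a new row 2. The new tableau is [[2, 6], [3]].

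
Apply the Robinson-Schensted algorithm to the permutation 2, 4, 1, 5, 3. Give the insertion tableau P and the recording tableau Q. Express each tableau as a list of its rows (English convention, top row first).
P = [[1, 3, 5], [2, 4]], Q = [[1, 2, 4], [3, 5]]

Insert each entry of the permutation into P by Schensted row insertion, recording in Q the position of each new cell.

Insert 2: appended to row 1. P = [[2]].
Insert 4: appended to row 1. P = [[2, 4]].
Insert 1: 1 bumps 2 from row 1; 2 starts row 2. P = [[1, 4], [2]].
Insert 5: appended to row 1. P = [[1, 4, 5], [2]].
Insert 3: 3 bumps 4 from row 1; 4 appends to row 2. P = [[1, 3, 5], [2, 4]].

So P = [[1, 3, 5], [2, 4]], Q = [[1, 2, 4], [3, 5]].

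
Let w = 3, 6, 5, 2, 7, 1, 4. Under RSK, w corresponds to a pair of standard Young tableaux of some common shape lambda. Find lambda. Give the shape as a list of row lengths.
Row-insert each entry into an empty tableau.

After inserting 3: P = [[3]].
After inserting 6: P = [[3, 6]].
After inserting 5: P = [[3, 5], [6]].
After inserting 2: P = [[2, 5], [3], [6]].
After inserting 7: P = [[2, 5, 7], [3], [6]].
After inserting 1: P = [[1, 5, 7], [2], [3], [6]].
After inserting 4: P = [[1, 4, 7], [2, 5], [3], [6]].

The final insertion tableau P = [[1, 4, 7], [2, 5], [3], [6]] has shape [3, 2, 1, 1].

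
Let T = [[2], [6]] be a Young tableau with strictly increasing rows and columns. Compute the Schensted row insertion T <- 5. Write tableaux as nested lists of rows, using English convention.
5 is larger than every entry of row 1, so it is appended to row 1. The new tableau is [[2, 5], [6]].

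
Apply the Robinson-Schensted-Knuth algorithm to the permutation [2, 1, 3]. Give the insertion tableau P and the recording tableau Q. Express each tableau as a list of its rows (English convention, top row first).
Insert each entry of the permutation into P by Schensted row insertion, recording in Q the position of each new cell.

Insert 2: appended to row 1. P = [[2]], Q = [[1]].
Insert 1: 1 bumps 2 from row 1; 2 starts row 2. P = [[1], [2]], Q = [[1], [2]].
Insert 3: appended to row 1. P = [[1, 3], [2]], Q = [[1, 3], [2]].

So P = [[1, 3], [2]], Q = [[1, 3], [2]].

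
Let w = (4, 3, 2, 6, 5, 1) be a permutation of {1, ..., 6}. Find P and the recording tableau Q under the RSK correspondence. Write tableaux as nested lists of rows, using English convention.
Insert each entry of the permutation into P by Schensted row insertion, recording in Q the position of each new cell.

Insert 4: appended to row 1. P = [[4]].
Insert 3: 3 bumps 4 from row 1; 4 starts row 2. P = [[3], [4]].
Insert 2: 2 bumps 3 from row 1; 3 bumps 4 from row 2; 4 starts row 3. P = [[2], [3], [4]].
Insert 6: appended to row 1. P = [[2, 6], [3], [4]].
Insert 5: 5 bumps 6 from row 1; 6 appends to row 2. P = [[2, 5], [3, 6], [4]].
Insert 1: 1 bumps 2 from row 1; 2 bumps 3 from row 2; 3 bumps 4 from row 3; 4 starts row 4. P = [[1, 5], [2, 6], [3], [4]].

So P = [[1, 5], [2, 6], [3], [4]], Q = [[1, 4], [2, 5], [3], [6]].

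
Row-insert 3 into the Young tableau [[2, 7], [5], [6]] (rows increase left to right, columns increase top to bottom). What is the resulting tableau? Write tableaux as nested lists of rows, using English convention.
In row 1, 3 replaces 7 (the leftmost entry greater than 3); 7 is bumped to row 2. 7 is appended to row 2. The new tableau is [[2, 3], [5, 7], [6]].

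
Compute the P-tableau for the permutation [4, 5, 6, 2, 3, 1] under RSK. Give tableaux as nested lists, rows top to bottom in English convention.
P = [[1, 3, 6], [2, 5], [4]]

Insert 4: appended to row 1. P = [[4]].
Insert 5: appended to row 1. P = [[4, 5]].
Insert 6: appended to row 1. P = [[4, 5, 6]].
Insert 2: 2 bumps 4 from row 1; 4 starts row 2. P = [[2, 5, 6], [4]].
Insert 3: 3 bumps 5 from row 1; 5 appends to row 2. P = [[2, 3, 6], [4, 5]].
Insert 1: 1 bumps 2 from row 1; 2 bumps 4 from row 2; 4 starts row 3. P = [[1, 3, 6], [2, 5], [4]].

So P = [[1, 3, 6], [2, 5], [4]].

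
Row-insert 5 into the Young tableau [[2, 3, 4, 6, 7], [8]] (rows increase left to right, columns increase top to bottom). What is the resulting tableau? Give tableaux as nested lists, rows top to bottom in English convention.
[[2, 3, 4, 5, 7], [6], [8]]

In row 1, 5 replaces 6 (the leftmost entry greater than 5); 6 is bumped to row 2. In row 2, 6 replaces 8 (the leftmost entry greater than 6); 8 is bumped to row 3. 8 starts a new row 3. The new tableau is [[2, 3, 4, 5, 7], [6], [8]].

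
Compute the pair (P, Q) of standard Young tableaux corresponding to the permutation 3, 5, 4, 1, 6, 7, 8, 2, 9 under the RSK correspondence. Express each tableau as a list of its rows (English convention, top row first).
Insert each entry of the permutation into P by Schensted row insertion, recording in Q the position of each new cell.

Insert 3: appended to row 1. P = [[3]].
Insert 5: appended to row 1. P = [[3, 5]].
Insert 4: 4 bumps 5 from row 1; 5 starts row 2. P = [[3, 4], [5]].
Insert 1: 1 bumps 3 from row 1; 3 bumps 5 from row 2; 5 starts row 3. P = [[1, 4], [3], [5]].
Insert 6: appended to row 1. P = [[1, 4, 6], [3], [5]].
Insert 7: appended to row 1. P = [[1, 4, 6, 7], [3], [5]].
Insert 8: appended to row 1. P = [[1, 4, 6, 7, 8], [3], [5]].
Insert 2: 2 bumps 4 from row 1; 4 appends to row 2. P = [[1, 2, 6, 7, 8], [3, 4], [5]].
Insert 9: appended to row 1. P = [[1, 2, 6, 7, 8, 9], [3, 4], [5]].

So P = [[1, 2, 6, 7, 8, 9], [3, 4], [5]], Q = [[1, 2, 5, 6, 7, 9], [3, 8], [4]].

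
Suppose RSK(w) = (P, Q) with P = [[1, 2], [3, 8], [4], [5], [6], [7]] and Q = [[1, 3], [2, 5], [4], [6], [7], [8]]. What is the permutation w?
Reverse RSK: for i = n, n-1, ..., 1, locate i in Q, remove the corresponding corner cell from P, and reverse-bump its entry up through P; the value ejected from row 1 is w(i).

So w = 7 6 8 1 5 4 3 2.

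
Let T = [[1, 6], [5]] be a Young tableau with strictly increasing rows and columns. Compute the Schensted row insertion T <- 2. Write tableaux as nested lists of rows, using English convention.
In row 1, 2 replaces 6 (the leftmost entry greater than 2); 6 is bumped to row 2. 6 is appended to row 2. The new tableau is [[1, 2], [5, 6]].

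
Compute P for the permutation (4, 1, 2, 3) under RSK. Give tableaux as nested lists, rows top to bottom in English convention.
Insert 4: appended to row 1. P = [[4]].
Insert 1: 1 bumps 4 from row 1; 4 starts row 2. P = [[1], [4]].
Insert 2: appended to row 1. P = [[1, 2], [4]].
Insert 3: appended to row 1. P = [[1, 2, 3], [4]].

So P = [[1, 2, 3], [4]].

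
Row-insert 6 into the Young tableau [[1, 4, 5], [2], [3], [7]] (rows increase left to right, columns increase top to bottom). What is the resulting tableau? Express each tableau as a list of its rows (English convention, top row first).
6 is larger than every entry of row 1, so it is appended to row 1. The new tableau is [[1, 4, 5, 6], [2], [3], [7]].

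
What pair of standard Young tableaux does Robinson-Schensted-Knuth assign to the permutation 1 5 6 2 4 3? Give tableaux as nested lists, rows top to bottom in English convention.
P = [[1, 2, 3], [4, 6], [5]], Q = [[1, 2, 3], [4, 5], [6]]

Insert each entry of the permutation into P by Schensted row insertion, recording in Q the position of each new cell.

Insert 1: appended to row 1. P = [[1]], Q = [[1]].
Insert 5: appended to row 1. P = [[1, 5]], Q = [[1, 2]].
Insert 6: appended to row 1. P = [[1, 5, 6]], Q = [[1, 2, 3]].
Insert 2: 2 bumps 5 from row 1; 5 starts row 2. P = [[1, 2, 6], [5]], Q = [[1, 2, 3], [4]].
Insert 4: 4 bumps 6 from row 1; 6 appends to row 2. P = [[1, 2, 4], [5, 6]], Q = [[1, 2, 3], [4, 5]].
Insert 3: 3 bumps 4 from row 1; 4 bumps 5 from row 2; 5 starts row 3. P = [[1, 2, 3], [4, 6], [5]], Q = [[1, 2, 3], [4, 5], [6]].

So P = [[1, 2, 3], [4, 6], [5]], Q = [[1, 2, 3], [4, 5], [6]].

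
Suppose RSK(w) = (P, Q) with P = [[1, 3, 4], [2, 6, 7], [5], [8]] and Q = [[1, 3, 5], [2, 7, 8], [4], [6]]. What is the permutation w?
8 5 6 2 7 1 3 4

Reverse the RSK construction: for i from n down to 1, find the cell of Q containing i, remove the entry at that cell from P, and reverse-bump it up through P; the value ejected from row 1 is w(i).

Step i=8: Q has 8 at row 2, column 3; remove 7 from row 2 of P and reverse-bump: 7 enters row 1 and ejects 4. So w(8) = 4. P is now [[1, 3, 7], [2, 6], [5], [8]].
Step i=7: Q has 7 at row 2, column 2; remove 6 from row 2 of P and reverse-bump: 6 enters row 1 and ejects 3. So w(7) = 3. P is now [[1, 6, 7], [2], [5], [8]].
Step i=6: Q has 6 at row 4, column 1; remove 8 from row 4 of P and reverse-bump: 8 enters row 3 and ejects 5; 5 enters row 2 and ejects 2; 2 enters row 1 and ejects 1. So w(6) = 1. P is now [[2, 6, 7], [5], [8]].
Step i=5: Q has 5 at row 1, column 3; remove that cell from P, ejecting 7. So w(5) = 7. P is now [[2, 6], [5], [8]].
Step i=4: Q has 4 at row 3, column 1; remove 8 from row 3 of P and reverse-bump: 8 enters row 2 and ejects 5; 5 enters row 1 and ejects 2. So w(4) = 2. P is now [[5, 6], [8]].
Step i=3: Q has 3 at row 1, column 2; remove that cell from P, ejecting 6. So w(3) = 6. P is now [[5], [8]].
Step i=2: Q has 2 at row 2, column 1; remove 8 from row 2 of P and reverse-bump: 8 enters row 1 and ejects 5. So w(2) = 5. P is now [[8]].
Step i=1: Q has 1 at row 1, column 1; remove that cell from P, ejecting 8. So w(1) = 8. P is now [].

So w = 8 5 6 2 7 1 3 4.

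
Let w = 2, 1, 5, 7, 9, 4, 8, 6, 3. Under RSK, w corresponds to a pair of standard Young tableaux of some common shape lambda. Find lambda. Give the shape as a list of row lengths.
[4, 3, 1, 1]

Row-insert each entry into an empty tableau.

After inserting 2: P = [[2]].
After inserting 1: P = [[1], [2]].
After inserting 5: P = [[1, 5], [2]].
After inserting 7: P = [[1, 5, 7], [2]].
After inserting 9: P = [[1, 5, 7, 9], [2]].
After inserting 4: P = [[1, 4, 7, 9], [2, 5]].
After inserting 8: P = [[1, 4, 7, 8], [2, 5, 9]].
After inserting 6: P = [[1, 4, 6, 8], [2, 5, 7], [9]].
After inserting 3: P = [[1, 3, 6, 8], [2, 4, 7], [5], [9]].

The final insertion tableau P = [[1, 3, 6, 8], [2, 4, 7], [5], [9]] has shape [4, 3, 1, 1].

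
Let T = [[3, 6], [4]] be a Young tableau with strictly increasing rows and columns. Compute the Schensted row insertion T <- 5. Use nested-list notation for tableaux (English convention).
[[3, 5], [4, 6]]

In row 1, 5 replaces 6 (the leftmost entry greater than 5); 6 is bumped to row 2. 6 is appended to row 2. The new tableau is [[3, 5], [4, 6]].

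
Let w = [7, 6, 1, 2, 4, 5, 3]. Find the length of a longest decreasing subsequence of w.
4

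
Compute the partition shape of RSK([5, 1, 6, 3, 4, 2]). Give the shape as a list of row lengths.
RSK row insertion gives P = [[1, 2, 4], [3, 6], [5]], which has shape [3, 2, 1].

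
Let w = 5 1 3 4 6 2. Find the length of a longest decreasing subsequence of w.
3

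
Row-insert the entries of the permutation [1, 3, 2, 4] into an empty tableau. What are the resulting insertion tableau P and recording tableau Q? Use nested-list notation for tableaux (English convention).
Insert each entry of the permutation into P by Schensted row insertion, recording in Q the position of each new cell.

Insert 1: appended to row 1. P = [[1]], Q = [[1]].
Insert 3: appended to row 1. P = [[1, 3]], Q = [[1, 2]].
Insert 2: 2 bumps 3 from row 1; 3 starts row 2. P = [[1, 2], [3]], Q = [[1, 2], [3]].
Insert 4: appended to row 1. P = [[1, 2, 4], [3]], Q = [[1, 2, 4], [3]].

So P = [[1, 2, 4], [3]], Q = [[1, 2, 4], [3]].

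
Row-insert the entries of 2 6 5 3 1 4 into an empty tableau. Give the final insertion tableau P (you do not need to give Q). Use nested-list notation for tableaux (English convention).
After inserting 2: P = [[2]].
After inserting 6: P = [[2, 6]].
After inserting 5: P = [[2, 5], [6]].
After inserting 3: P = [[2, 3], [5], [6]].
After inserting 1: P = [[1, 3], [2], [5], [6]].
After inserting 4: P = [[1, 3, 4], [2], [5], [6]].

So P = [[1, 3, 4], [2], [5], [6]].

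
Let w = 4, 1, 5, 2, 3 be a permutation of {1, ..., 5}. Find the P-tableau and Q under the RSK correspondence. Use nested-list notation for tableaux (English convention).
Insert each entry of the permutation into P by Schensted row insertion, recording in Q the position of each new cell.

Insert 4: appended to row 1. P = [[4]], Q = [[1]].
Insert 1: 1 bumps 4 from row 1; 4 starts row 2. P = [[1], [4]], Q = [[1], [2]].
Insert 5: appended to row 1. P = [[1, 5], [4]], Q = [[1, 3], [2]].
Insert 2: 2 bumps 5 from row 1; 5 appends to row 2. P = [[1, 2], [4, 5]], Q = [[1, 3], [2, 4]].
Insert 3: appended to row 1. P = [[1, 2, 3], [4, 5]], Q = [[1, 3, 5], [2, 4]].

So P = [[1, 2, 3], [4, 5]], Q = [[1, 3, 5], [2, 4]].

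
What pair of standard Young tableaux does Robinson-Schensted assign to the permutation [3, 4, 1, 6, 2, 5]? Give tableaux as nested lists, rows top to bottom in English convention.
P = [[1, 2, 5], [3, 4, 6]], Q = [[1, 2, 4], [3, 5, 6]]

Insert each entry of the permutation into P by Schensted row insertion, recording in Q the position of each new cell.

Insert 3: appended to row 1. P = [[3]], Q = [[1]].
Insert 4: appended to row 1. P = [[3, 4]], Q = [[1, 2]].
Insert 1: 1 bumps 3 from row 1; 3 starts row 2. P = [[1, 4], [3]], Q = [[1, 2], [3]].
Insert 6: appended to row 1. P = [[1, 4, 6], [3]], Q = [[1, 2, 4], [3]].
Insert 2: 2 bumps 4 from row 1; 4 appends to row 2. P = [[1, 2, 6], [3, 4]], Q = [[1, 2, 4], [3, 5]].
Insert 5: 5 bumps 6 from row 1; 6 appends to row 2. P = [[1, 2, 5], [3, 4, 6]], Q = [[1, 2, 4], [3, 5, 6]].

So P = [[1, 2, 5], [3, 4, 6]], Q = [[1, 2, 4], [3, 5, 6]].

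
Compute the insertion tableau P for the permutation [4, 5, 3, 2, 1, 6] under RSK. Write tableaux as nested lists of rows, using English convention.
Insert 4: appended to row 1. P = [[4]].
Insert 5: appended to row 1. P = [[4, 5]].
Insert 3: 3 bumps 4 from row 1; 4 starts row 2. P = [[3, 5], [4]].
Insert 2: 2 bumps 3 from row 1; 3 bumps 4 from row 2; 4 starts row 3. P = [[2, 5], [3], [4]].
Insert 1: 1 bumps 2 from row 1; 2 bumps 3 from row 2; 3 bumps 4 from row 3; 4 starts row 4. P = [[1, 5], [2], [3], [4]].
Insert 6: appended to row 1. P = [[1, 5, 6], [2], [3], [4]].

So P = [[1, 5, 6], [2], [3], [4]].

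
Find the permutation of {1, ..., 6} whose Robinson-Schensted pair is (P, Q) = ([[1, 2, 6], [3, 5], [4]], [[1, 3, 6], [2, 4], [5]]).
4 1 5 3 2 6

Reverse RSK: for i = n, n-1, ..., 1, locate i in Q, remove the corresponding corner cell from P, and reverse-bump its entry up through P; the value ejected from row 1 is w(i).

So w = 4 1 5 3 2 6.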